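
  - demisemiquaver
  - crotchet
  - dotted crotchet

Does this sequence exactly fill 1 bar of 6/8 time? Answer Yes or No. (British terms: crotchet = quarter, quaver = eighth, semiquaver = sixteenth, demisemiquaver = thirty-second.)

No

One bar of 6/8 = 24 thirty-second notes.
In thirty-second notes: demisemiquaver = 1; crotchet = 8; dotted crotchet = 12.
Adding: 1 + 8 + 12 = 21.
21 falls short of 24, so the answer is No.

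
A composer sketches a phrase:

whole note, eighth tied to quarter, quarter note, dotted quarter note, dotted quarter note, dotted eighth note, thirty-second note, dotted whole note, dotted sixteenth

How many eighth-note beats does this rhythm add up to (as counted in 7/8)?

33.5

One eighth-note beat = 4 thirty-second notes.
Working in thirty-second notes: whole note = 32; eighth tied to quarter (eighth + quarter) = 12; quarter note = 8; dotted quarter note = 12; dotted quarter note = 12; dotted eighth note = 6; thirty-second note = 1; dotted whole note = 48; dotted sixteenth = 3.
Sum: 32 + 12 + 8 + 12 + 12 + 6 + 1 + 48 + 3 = 134.
134 ÷ 4 = 33.5 beats.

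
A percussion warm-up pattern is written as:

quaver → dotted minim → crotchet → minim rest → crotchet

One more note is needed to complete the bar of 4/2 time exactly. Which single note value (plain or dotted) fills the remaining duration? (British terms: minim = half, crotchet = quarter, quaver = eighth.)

eighth note

The bar of 4/2 = 16 eighth notes.
In eighth notes: quaver = 1; dotted minim = 6; crotchet = 2; minim rest = 4; crotchet = 2.
Sum: 1 + 6 + 2 + 4 + 2 = 15.
Remaining: 16 − 15 = 1 eighth note, which is a eighth note.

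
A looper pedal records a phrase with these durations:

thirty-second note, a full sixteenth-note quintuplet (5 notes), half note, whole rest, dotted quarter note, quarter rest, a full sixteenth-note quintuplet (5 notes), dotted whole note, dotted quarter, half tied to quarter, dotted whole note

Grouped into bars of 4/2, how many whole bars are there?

3

One bar of 4/2 = 64 thirty-second notes.
Working in thirty-second notes: thirty-second note = 1; a full sixteenth-note quintuplet (5 notes) (five quintuplet sixteenths span one quarter) = 8; half note = 16; whole rest = 32; dotted quarter note = 12; quarter rest = 8; a full sixteenth-note quintuplet (5 notes) (five quintuplet sixteenths span one quarter) = 8; dotted whole note = 48; dotted quarter = 12; half tied to quarter (half + quarter) = 24; dotted whole note = 48.
Total: 1 + 8 + 16 + 32 + 12 + 8 + 8 + 48 + 12 + 24 + 48 = 217.
217 ÷ 64 = 3 complete bars with 25 left over.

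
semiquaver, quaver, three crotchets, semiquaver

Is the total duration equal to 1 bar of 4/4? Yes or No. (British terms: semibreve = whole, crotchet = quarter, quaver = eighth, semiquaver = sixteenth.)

One bar of 4/4 = 16 sixteenth notes.
Convert each value to sixteenth notes: semiquaver = 1; quaver = 2; crotchet = 4; crotchet = 4; crotchet = 4; semiquaver = 1.
Total: 1 + 2 + 4 + 4 + 4 + 1 = 16.
16 equals 16, so the answer is Yes.

Yes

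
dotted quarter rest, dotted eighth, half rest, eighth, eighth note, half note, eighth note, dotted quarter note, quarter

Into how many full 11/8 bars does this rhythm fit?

1

One bar of 11/8 = 22 sixteenth notes.
Each duration in sixteenth notes: dotted quarter rest = 6; dotted eighth = 3; half rest = 8; eighth = 2; eighth note = 2; half note = 8; eighth note = 2; dotted quarter note = 6; quarter = 4.
Sum: 6 + 3 + 8 + 2 + 2 + 8 + 2 + 6 + 4 = 41.
41 ÷ 22 = 1 complete bar with 19 left over.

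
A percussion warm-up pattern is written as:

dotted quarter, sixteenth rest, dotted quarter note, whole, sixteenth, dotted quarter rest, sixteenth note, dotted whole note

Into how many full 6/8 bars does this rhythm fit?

One bar of 6/8 = 12 sixteenth notes.
In sixteenth notes: dotted quarter = 6; sixteenth rest = 1; dotted quarter note = 6; whole = 16; sixteenth = 1; dotted quarter rest = 6; sixteenth note = 1; dotted whole note = 24.
Adding: 6 + 1 + 6 + 16 + 1 + 6 + 1 + 24 = 61.
61 ÷ 12 = 5 complete bars with 1 left over.

5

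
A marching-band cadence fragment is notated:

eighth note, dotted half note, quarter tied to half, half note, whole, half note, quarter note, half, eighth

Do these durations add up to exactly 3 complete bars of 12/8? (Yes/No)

Yes

One bar of 12/8 = 12 eighth notes, so 3 bars = 36.
Convert each value to eighth notes: eighth note = 1; dotted half note = 6; quarter tied to half (quarter + half) = 6; half note = 4; whole = 8; half note = 4; quarter note = 2; half = 4; eighth = 1.
Altogether 1 + 6 + 6 + 4 + 8 + 4 + 2 + 4 + 1 = 36.
36 equals 36, so the answer is Yes.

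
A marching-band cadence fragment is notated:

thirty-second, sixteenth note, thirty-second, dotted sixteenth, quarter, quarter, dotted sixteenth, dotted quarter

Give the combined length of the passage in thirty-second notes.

Working in thirty-second notes: thirty-second = 1; sixteenth note = 2; thirty-second = 1; dotted sixteenth = 3; quarter = 8; quarter = 8; dotted sixteenth = 3; dotted quarter = 12.
Total: 1 + 2 + 1 + 3 + 8 + 8 + 3 + 12 = 38 thirty-second notes.

38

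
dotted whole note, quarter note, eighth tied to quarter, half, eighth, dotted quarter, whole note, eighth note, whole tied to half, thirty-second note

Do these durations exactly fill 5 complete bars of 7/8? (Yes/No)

One bar of 7/8 = 28 thirty-second notes, so 5 bars = 140.
In thirty-second notes: dotted whole note = 48; quarter note = 8; eighth tied to quarter (eighth + quarter) = 12; half = 16; eighth = 4; dotted quarter = 12; whole note = 32; eighth note = 4; whole tied to half (whole + half) = 48; thirty-second note = 1.
Total: 48 + 8 + 12 + 16 + 4 + 12 + 32 + 4 + 48 + 1 = 185.
185 exceeds 140, so the answer is No.

No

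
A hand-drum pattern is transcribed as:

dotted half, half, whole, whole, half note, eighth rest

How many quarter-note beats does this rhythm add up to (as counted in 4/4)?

One quarter-note beat = 2 eighth notes.
Express everything in eighth notes: dotted half = 6; half = 4; whole = 8; whole = 8; half note = 4; eighth rest = 1.
Altogether 6 + 4 + 8 + 8 + 4 + 1 = 31.
31 ÷ 2 = 15.5 beats.

15.5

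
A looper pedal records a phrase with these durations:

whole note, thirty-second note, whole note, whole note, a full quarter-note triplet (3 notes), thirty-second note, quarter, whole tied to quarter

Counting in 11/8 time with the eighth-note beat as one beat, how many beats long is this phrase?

One eighth-note beat = 4 thirty-second notes.
Working in thirty-second notes: whole note = 32; thirty-second note = 1; whole note = 32; whole note = 32; a full quarter-note triplet (3 notes) (three triplet quarters span one half) = 16; thirty-second note = 1; quarter = 8; whole tied to quarter (whole + quarter) = 40.
Total: 32 + 1 + 32 + 32 + 16 + 1 + 8 + 40 = 162.
162 ÷ 4 = 40.5 beats.

40.5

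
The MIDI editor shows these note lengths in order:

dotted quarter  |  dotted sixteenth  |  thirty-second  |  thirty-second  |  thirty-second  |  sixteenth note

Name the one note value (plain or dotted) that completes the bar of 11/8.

dotted half note

The bar of 11/8 = 44 thirty-second notes.
Each duration in thirty-second notes: dotted quarter = 12; dotted sixteenth = 3; thirty-second = 1; thirty-second = 1; thirty-second = 1; sixteenth note = 2.
Altogether 12 + 3 + 1 + 1 + 1 + 2 = 20.
Remaining: 44 − 20 = 24 thirty-second notes, which is a dotted half note.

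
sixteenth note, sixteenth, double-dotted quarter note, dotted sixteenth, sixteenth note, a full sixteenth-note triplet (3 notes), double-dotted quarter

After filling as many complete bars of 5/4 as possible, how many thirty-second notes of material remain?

One bar of 5/4 = 40 thirty-second notes.
In thirty-second notes: sixteenth note = 2; sixteenth = 2; double-dotted quarter note = 14; dotted sixteenth = 3; sixteenth note = 2; a full sixteenth-note triplet (3 notes) (three triplet sixteenths span one eighth) = 4; double-dotted quarter = 14.
Altogether 2 + 2 + 14 + 3 + 2 + 4 + 14 = 41.
41 ÷ 40 = 1 complete bar with 1 thirty-second note remaining.

1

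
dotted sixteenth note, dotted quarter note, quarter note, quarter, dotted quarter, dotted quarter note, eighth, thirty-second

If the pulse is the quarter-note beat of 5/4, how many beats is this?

One quarter-note beat = 8 thirty-second notes.
Convert each value to thirty-second notes: dotted sixteenth note = 3; dotted quarter note = 12; quarter note = 8; quarter = 8; dotted quarter = 12; dotted quarter note = 12; eighth = 4; thirty-second = 1.
Adding: 3 + 12 + 8 + 8 + 12 + 12 + 4 + 1 = 60.
60 ÷ 8 = 7.5 beats.

7.5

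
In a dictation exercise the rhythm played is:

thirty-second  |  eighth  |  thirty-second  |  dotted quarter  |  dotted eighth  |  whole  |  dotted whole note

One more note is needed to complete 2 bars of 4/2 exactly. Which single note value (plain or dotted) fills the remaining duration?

2 bars of 4/2 = 128 thirty-second notes.
In thirty-second notes: thirty-second = 1; eighth = 4; thirty-second = 1; dotted quarter = 12; dotted eighth = 6; whole = 32; dotted whole note = 48.
Total: 1 + 4 + 1 + 12 + 6 + 32 + 48 = 104.
Remaining: 128 − 104 = 24 thirty-second notes, which is a dotted half note.

dotted half note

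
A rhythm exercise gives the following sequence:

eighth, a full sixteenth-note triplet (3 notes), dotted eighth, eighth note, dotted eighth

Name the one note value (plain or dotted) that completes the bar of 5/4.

The bar of 5/4 = 20 sixteenth notes.
Express everything in sixteenth notes: eighth = 2; a full sixteenth-note triplet (3 notes) (three triplet sixteenths span one eighth) = 2; dotted eighth = 3; eighth note = 2; dotted eighth = 3.
Total: 2 + 2 + 3 + 2 + 3 = 12.
Remaining: 20 − 12 = 8 sixteenth notes, which is a half note.

half note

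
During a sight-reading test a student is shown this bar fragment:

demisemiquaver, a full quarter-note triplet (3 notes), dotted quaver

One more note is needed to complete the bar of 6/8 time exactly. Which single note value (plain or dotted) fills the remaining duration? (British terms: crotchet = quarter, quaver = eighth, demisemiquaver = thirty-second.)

The bar of 6/8 = 24 thirty-second notes.
Each duration in thirty-second notes: demisemiquaver = 1; a full quarter-note triplet (3 notes) (three triplet quarters span one half) = 16; dotted quaver = 6.
Adding: 1 + 16 + 6 = 23.
Remaining: 24 − 23 = 1 thirty-second note, which is a thirty-second note.

thirty-second note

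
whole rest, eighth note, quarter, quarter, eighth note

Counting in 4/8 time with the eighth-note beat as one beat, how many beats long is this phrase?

14

One eighth-note beat = 2 sixteenth notes.
In sixteenth notes: whole rest = 16; eighth note = 2; quarter = 4; quarter = 4; eighth note = 2.
Adding: 16 + 2 + 4 + 4 + 2 = 28.
28 ÷ 2 = 14 beats.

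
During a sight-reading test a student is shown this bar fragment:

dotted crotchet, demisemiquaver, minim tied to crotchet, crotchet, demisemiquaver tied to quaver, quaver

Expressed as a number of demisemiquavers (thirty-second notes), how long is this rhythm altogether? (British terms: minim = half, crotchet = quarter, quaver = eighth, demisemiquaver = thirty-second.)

Convert each value to thirty-second notes: dotted crotchet = 12; demisemiquaver = 1; minim tied to crotchet (minim + crotchet) = 24; crotchet = 8; demisemiquaver tied to quaver (demisemiquaver + quaver) = 5; quaver = 4.
Altogether 12 + 1 + 24 + 8 + 5 + 4 = 54 thirty-second notes.

54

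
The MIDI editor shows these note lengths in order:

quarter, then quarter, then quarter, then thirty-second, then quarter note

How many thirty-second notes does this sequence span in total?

Working in thirty-second notes: quarter = 8; quarter = 8; quarter = 8; thirty-second = 1; quarter note = 8.
Altogether 8 + 8 + 8 + 1 + 8 = 33 thirty-second notes.

33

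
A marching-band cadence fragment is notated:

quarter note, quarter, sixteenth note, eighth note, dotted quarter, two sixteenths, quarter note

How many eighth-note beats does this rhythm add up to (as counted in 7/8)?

One eighth-note beat = 2 sixteenth notes.
Working in sixteenth notes: quarter note = 4; quarter = 4; sixteenth note = 1; eighth note = 2; dotted quarter = 6; sixteenth = 1; sixteenth = 1; quarter note = 4.
Adding: 4 + 4 + 1 + 2 + 6 + 1 + 1 + 4 = 23.
23 ÷ 2 = 11.5 beats.

11.5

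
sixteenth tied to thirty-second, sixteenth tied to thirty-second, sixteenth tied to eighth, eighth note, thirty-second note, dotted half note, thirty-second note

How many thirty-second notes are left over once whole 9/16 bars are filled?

6

One bar of 9/16 = 18 thirty-second notes.
Working in thirty-second notes: sixteenth tied to thirty-second (sixteenth + thirty-second) = 3; sixteenth tied to thirty-second (sixteenth + thirty-second) = 3; sixteenth tied to eighth (sixteenth + eighth) = 6; eighth note = 4; thirty-second note = 1; dotted half note = 24; thirty-second note = 1.
Sum: 3 + 3 + 6 + 4 + 1 + 24 + 1 = 42.
42 ÷ 18 = 2 complete bars with 6 thirty-second notes remaining.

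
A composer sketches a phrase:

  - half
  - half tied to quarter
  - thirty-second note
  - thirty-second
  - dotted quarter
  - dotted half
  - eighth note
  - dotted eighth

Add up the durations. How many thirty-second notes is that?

Convert each value to thirty-second notes: half = 16; half tied to quarter (half + quarter) = 24; thirty-second note = 1; thirty-second = 1; dotted quarter = 12; dotted half = 24; eighth note = 4; dotted eighth = 6.
Altogether 16 + 24 + 1 + 1 + 12 + 24 + 4 + 6 = 88 thirty-second notes.

88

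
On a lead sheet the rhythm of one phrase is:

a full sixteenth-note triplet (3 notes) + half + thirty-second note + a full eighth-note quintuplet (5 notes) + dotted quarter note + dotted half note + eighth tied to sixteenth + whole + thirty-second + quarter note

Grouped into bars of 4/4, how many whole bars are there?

3

One bar of 4/4 = 32 thirty-second notes.
Each duration in thirty-second notes: a full sixteenth-note triplet (3 notes) (three triplet sixteenths span one eighth) = 4; half = 16; thirty-second note = 1; a full eighth-note quintuplet (5 notes) (five quintuplet eighths span one half) = 16; dotted quarter note = 12; dotted half note = 24; eighth tied to sixteenth (eighth + sixteenth) = 6; whole = 32; thirty-second = 1; quarter note = 8.
Adding: 4 + 16 + 1 + 16 + 12 + 24 + 6 + 32 + 1 + 8 = 120.
120 ÷ 32 = 3 complete bars with 24 left over.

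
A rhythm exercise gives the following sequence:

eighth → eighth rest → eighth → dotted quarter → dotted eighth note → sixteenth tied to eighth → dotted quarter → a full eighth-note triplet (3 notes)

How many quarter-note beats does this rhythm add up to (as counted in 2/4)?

7

One quarter-note beat = 4 sixteenth notes.
In sixteenth notes: eighth = 2; eighth rest = 2; eighth = 2; dotted quarter = 6; dotted eighth note = 3; sixteenth tied to eighth (sixteenth + eighth) = 3; dotted quarter = 6; a full eighth-note triplet (3 notes) (three triplet eighths span one quarter) = 4.
Altogether 2 + 2 + 2 + 6 + 3 + 3 + 6 + 4 = 28.
28 ÷ 4 = 7 beats.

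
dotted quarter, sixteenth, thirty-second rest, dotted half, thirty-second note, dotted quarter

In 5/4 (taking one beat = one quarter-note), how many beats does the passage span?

One quarter-note beat = 8 thirty-second notes.
Convert each value to thirty-second notes: dotted quarter = 12; sixteenth = 2; thirty-second rest = 1; dotted half = 24; thirty-second note = 1; dotted quarter = 12.
Sum: 12 + 2 + 1 + 24 + 1 + 12 = 52.
52 ÷ 8 = 6.5 beats.

6.5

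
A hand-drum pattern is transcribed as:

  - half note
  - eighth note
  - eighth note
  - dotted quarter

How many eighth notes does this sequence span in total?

Convert each value to eighth notes: half note = 4; eighth note = 1; eighth note = 1; dotted quarter = 3.
Sum: 4 + 1 + 1 + 3 = 9 eighth notes.

9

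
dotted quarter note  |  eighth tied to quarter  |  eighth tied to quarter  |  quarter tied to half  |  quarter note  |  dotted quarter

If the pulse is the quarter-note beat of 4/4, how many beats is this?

10

One quarter-note beat = 2 eighth notes.
In eighth notes: dotted quarter note = 3; eighth tied to quarter (eighth + quarter) = 3; eighth tied to quarter (eighth + quarter) = 3; quarter tied to half (quarter + half) = 6; quarter note = 2; dotted quarter = 3.
Sum: 3 + 3 + 3 + 6 + 2 + 3 = 20.
20 ÷ 2 = 10 beats.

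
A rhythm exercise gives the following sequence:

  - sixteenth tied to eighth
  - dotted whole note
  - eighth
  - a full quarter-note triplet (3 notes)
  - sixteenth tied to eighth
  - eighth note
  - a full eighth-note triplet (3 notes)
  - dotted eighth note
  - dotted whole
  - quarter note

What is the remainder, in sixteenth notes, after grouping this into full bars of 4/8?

5

One bar of 4/8 = 8 sixteenth notes.
Working in sixteenth notes: sixteenth tied to eighth (sixteenth + eighth) = 3; dotted whole note = 24; eighth = 2; a full quarter-note triplet (3 notes) (three triplet quarters span one half) = 8; sixteenth tied to eighth (sixteenth + eighth) = 3; eighth note = 2; a full eighth-note triplet (3 notes) (three triplet eighths span one quarter) = 4; dotted eighth note = 3; dotted whole = 24; quarter note = 4.
Sum: 3 + 24 + 2 + 8 + 3 + 2 + 4 + 3 + 24 + 4 = 77.
77 ÷ 8 = 9 complete bars with 5 sixteenth notes remaining.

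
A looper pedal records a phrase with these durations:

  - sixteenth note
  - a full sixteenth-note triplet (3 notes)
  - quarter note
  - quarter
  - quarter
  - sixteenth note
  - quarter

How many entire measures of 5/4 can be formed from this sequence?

One bar of 5/4 = 20 sixteenth notes.
In sixteenth notes: sixteenth note = 1; a full sixteenth-note triplet (3 notes) (three triplet sixteenths span one eighth) = 2; quarter note = 4; quarter = 4; quarter = 4; sixteenth note = 1; quarter = 4.
Altogether 1 + 2 + 4 + 4 + 4 + 1 + 4 = 20.
20 ÷ 20 = 1 complete bar with 0 left over.

1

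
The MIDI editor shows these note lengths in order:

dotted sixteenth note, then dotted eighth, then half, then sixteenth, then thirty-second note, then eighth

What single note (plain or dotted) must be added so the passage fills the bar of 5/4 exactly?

The bar of 5/4 = 40 thirty-second notes.
Express everything in thirty-second notes: dotted sixteenth note = 3; dotted eighth = 6; half = 16; sixteenth = 2; thirty-second note = 1; eighth = 4.
Adding: 3 + 6 + 16 + 2 + 1 + 4 = 32.
Remaining: 40 − 32 = 8 thirty-second notes, which is a quarter note.

quarter note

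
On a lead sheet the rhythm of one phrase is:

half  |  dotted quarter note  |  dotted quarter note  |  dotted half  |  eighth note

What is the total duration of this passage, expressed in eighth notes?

17

Express everything in eighth notes: half = 4; dotted quarter note = 3; dotted quarter note = 3; dotted half = 6; eighth note = 1.
Total: 4 + 3 + 3 + 6 + 1 = 17 eighth notes.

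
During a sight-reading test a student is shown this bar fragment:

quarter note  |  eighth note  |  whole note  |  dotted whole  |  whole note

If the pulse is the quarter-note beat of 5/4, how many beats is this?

One quarter-note beat = 2 eighth notes.
Each duration in eighth notes: quarter note = 2; eighth note = 1; whole note = 8; dotted whole = 12; whole note = 8.
Altogether 2 + 1 + 8 + 12 + 8 = 31.
31 ÷ 2 = 15.5 beats.

15.5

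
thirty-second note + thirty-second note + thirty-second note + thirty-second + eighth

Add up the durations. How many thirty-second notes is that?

8

In thirty-second notes: thirty-second note = 1; thirty-second note = 1; thirty-second note = 1; thirty-second = 1; eighth = 4.
Altogether 1 + 1 + 1 + 1 + 4 = 8 thirty-second notes.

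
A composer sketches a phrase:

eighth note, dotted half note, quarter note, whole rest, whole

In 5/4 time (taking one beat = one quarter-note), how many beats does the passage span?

12.5

One quarter-note beat = 2 eighth notes.
Convert each value to eighth notes: eighth note = 1; dotted half note = 6; quarter note = 2; whole rest = 8; whole = 8.
Sum: 1 + 6 + 2 + 8 + 8 = 25.
25 ÷ 2 = 12.5 beats.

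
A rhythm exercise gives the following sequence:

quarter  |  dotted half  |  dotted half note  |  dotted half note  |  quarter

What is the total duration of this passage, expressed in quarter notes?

Working in quarter notes: quarter = 1; dotted half = 3; dotted half note = 3; dotted half note = 3; quarter = 1.
Adding: 1 + 3 + 3 + 3 + 1 = 11 quarter notes.

11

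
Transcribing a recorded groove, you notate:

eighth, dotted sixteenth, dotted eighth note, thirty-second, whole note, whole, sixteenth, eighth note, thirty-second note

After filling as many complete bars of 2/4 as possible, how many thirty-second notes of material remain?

One bar of 2/4 = 16 thirty-second notes.
Express everything in thirty-second notes: eighth = 4; dotted sixteenth = 3; dotted eighth note = 6; thirty-second = 1; whole note = 32; whole = 32; sixteenth = 2; eighth note = 4; thirty-second note = 1.
Sum: 4 + 3 + 6 + 1 + 32 + 32 + 2 + 4 + 1 = 85.
85 ÷ 16 = 5 complete bars with 5 thirty-second notes remaining.

5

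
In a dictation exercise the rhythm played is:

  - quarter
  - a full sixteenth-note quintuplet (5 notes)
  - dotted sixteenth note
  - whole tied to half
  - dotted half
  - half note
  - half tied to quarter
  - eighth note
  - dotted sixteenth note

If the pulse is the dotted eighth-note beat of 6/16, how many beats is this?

One dotted eighth-note beat = 6 thirty-second notes.
Convert each value to thirty-second notes: quarter = 8; a full sixteenth-note quintuplet (5 notes) (five quintuplet sixteenths span one quarter) = 8; dotted sixteenth note = 3; whole tied to half (whole + half) = 48; dotted half = 24; half note = 16; half tied to quarter (half + quarter) = 24; eighth note = 4; dotted sixteenth note = 3.
Adding: 8 + 8 + 3 + 48 + 24 + 16 + 24 + 4 + 3 = 138.
138 ÷ 6 = 23 beats.

23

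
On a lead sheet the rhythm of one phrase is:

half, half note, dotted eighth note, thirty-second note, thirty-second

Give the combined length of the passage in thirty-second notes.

40

In thirty-second notes: half = 16; half note = 16; dotted eighth note = 6; thirty-second note = 1; thirty-second = 1.
Total: 16 + 16 + 6 + 1 + 1 = 40 thirty-second notes.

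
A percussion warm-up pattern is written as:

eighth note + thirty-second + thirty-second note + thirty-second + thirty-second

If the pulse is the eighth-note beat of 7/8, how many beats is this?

2

One eighth-note beat = 4 thirty-second notes.
In thirty-second notes: eighth note = 4; thirty-second = 1; thirty-second note = 1; thirty-second = 1; thirty-second = 1.
Total: 4 + 1 + 1 + 1 + 1 = 8.
8 ÷ 4 = 2 beats.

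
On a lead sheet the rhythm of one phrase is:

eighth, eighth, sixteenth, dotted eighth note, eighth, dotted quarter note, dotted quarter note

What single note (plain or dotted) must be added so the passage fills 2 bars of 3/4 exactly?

eighth note

2 bars of 3/4 = 24 sixteenth notes.
Convert each value to sixteenth notes: eighth = 2; eighth = 2; sixteenth = 1; dotted eighth note = 3; eighth = 2; dotted quarter note = 6; dotted quarter note = 6.
Total: 2 + 2 + 1 + 3 + 2 + 6 + 6 = 22.
Remaining: 24 − 22 = 2 sixteenth notes, which is a eighth note.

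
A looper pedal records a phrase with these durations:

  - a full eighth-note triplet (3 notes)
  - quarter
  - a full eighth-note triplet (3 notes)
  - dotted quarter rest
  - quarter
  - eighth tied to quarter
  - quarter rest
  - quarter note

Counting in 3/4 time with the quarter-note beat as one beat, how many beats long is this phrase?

9

One quarter-note beat = 2 eighth notes.
Working in eighth notes: a full eighth-note triplet (3 notes) (three triplet eighths span one quarter) = 2; quarter = 2; a full eighth-note triplet (3 notes) (three triplet eighths span one quarter) = 2; dotted quarter rest = 3; quarter = 2; eighth tied to quarter (eighth + quarter) = 3; quarter rest = 2; quarter note = 2.
Sum: 2 + 2 + 2 + 3 + 2 + 3 + 2 + 2 = 18.
18 ÷ 2 = 9 beats.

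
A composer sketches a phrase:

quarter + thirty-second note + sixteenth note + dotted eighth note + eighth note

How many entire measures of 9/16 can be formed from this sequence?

One bar of 9/16 = 18 thirty-second notes.
Each duration in thirty-second notes: quarter = 8; thirty-second note = 1; sixteenth note = 2; dotted eighth note = 6; eighth note = 4.
Adding: 8 + 1 + 2 + 6 + 4 = 21.
21 ÷ 18 = 1 complete bar with 3 left over.

1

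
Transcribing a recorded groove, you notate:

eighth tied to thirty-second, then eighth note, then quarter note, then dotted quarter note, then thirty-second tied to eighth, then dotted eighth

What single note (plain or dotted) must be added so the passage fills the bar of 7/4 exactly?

The bar of 7/4 = 56 thirty-second notes.
Working in thirty-second notes: eighth tied to thirty-second (eighth + thirty-second) = 5; eighth note = 4; quarter note = 8; dotted quarter note = 12; thirty-second tied to eighth (thirty-second + eighth) = 5; dotted eighth = 6.
Adding: 5 + 4 + 8 + 12 + 5 + 6 = 40.
Remaining: 56 − 40 = 16 thirty-second notes, which is a half note.

half note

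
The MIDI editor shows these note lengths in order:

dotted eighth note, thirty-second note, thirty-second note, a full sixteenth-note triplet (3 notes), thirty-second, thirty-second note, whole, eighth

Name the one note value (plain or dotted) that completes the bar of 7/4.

The bar of 7/4 = 56 thirty-second notes.
Express everything in thirty-second notes: dotted eighth note = 6; thirty-second note = 1; thirty-second note = 1; a full sixteenth-note triplet (3 notes) (three triplet sixteenths span one eighth) = 4; thirty-second = 1; thirty-second note = 1; whole = 32; eighth = 4.
Adding: 6 + 1 + 1 + 4 + 1 + 1 + 32 + 4 = 50.
Remaining: 56 − 50 = 6 thirty-second notes, which is a dotted eighth note.

dotted eighth note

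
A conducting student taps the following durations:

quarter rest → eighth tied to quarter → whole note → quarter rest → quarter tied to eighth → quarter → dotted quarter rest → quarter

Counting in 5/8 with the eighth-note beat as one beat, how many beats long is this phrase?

25

One eighth-note beat = 2 sixteenth notes.
Working in sixteenth notes: quarter rest = 4; eighth tied to quarter (eighth + quarter) = 6; whole note = 16; quarter rest = 4; quarter tied to eighth (quarter + eighth) = 6; quarter = 4; dotted quarter rest = 6; quarter = 4.
Altogether 4 + 6 + 16 + 4 + 6 + 4 + 6 + 4 = 50.
50 ÷ 2 = 25 beats.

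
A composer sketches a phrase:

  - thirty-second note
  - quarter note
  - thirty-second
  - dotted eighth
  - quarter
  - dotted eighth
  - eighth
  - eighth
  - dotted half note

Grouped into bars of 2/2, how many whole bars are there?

One bar of 2/2 = 32 thirty-second notes.
In thirty-second notes: thirty-second note = 1; quarter note = 8; thirty-second = 1; dotted eighth = 6; quarter = 8; dotted eighth = 6; eighth = 4; eighth = 4; dotted half note = 24.
Sum: 1 + 8 + 1 + 6 + 8 + 6 + 4 + 4 + 24 = 62.
62 ÷ 32 = 1 complete bar with 30 left over.

1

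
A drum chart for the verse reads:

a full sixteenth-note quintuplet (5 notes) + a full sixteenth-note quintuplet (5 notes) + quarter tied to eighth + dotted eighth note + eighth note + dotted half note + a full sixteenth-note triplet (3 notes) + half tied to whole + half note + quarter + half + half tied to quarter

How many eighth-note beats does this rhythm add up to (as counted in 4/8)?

44.5

One eighth-note beat = 2 sixteenth notes.
Express everything in sixteenth notes: a full sixteenth-note quintuplet (5 notes) (five quintuplet sixteenths span one quarter) = 4; a full sixteenth-note quintuplet (5 notes) (five quintuplet sixteenths span one quarter) = 4; quarter tied to eighth (quarter + eighth) = 6; dotted eighth note = 3; eighth note = 2; dotted half note = 12; a full sixteenth-note triplet (3 notes) (three triplet sixteenths span one eighth) = 2; half tied to whole (half + whole) = 24; half note = 8; quarter = 4; half = 8; half tied to quarter (half + quarter) = 12.
Altogether 4 + 4 + 6 + 3 + 2 + 12 + 2 + 24 + 8 + 4 + 8 + 12 = 89.
89 ÷ 2 = 44.5 beats.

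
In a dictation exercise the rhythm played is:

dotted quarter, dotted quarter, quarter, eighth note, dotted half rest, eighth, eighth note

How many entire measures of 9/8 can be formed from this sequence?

One bar of 9/8 = 9 eighth notes.
Express everything in eighth notes: dotted quarter = 3; dotted quarter = 3; quarter = 2; eighth note = 1; dotted half rest = 6; eighth = 1; eighth note = 1.
Adding: 3 + 3 + 2 + 1 + 6 + 1 + 1 = 17.
17 ÷ 9 = 1 complete bar with 8 left over.

1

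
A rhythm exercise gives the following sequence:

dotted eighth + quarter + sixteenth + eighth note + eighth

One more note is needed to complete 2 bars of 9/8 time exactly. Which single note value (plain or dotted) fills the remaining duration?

dotted whole note

2 bars of 9/8 = 36 sixteenth notes.
Each duration in sixteenth notes: dotted eighth = 3; quarter = 4; sixteenth = 1; eighth note = 2; eighth = 2.
Adding: 3 + 4 + 1 + 2 + 2 = 12.
Remaining: 36 − 12 = 24 sixteenth notes, which is a dotted whole note.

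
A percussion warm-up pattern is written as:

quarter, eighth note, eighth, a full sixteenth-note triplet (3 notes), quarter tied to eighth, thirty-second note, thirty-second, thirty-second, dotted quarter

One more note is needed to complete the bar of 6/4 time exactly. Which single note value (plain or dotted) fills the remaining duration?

thirty-second note

The bar of 6/4 = 48 thirty-second notes.
In thirty-second notes: quarter = 8; eighth note = 4; eighth = 4; a full sixteenth-note triplet (3 notes) (three triplet sixteenths span one eighth) = 4; quarter tied to eighth (quarter + eighth) = 12; thirty-second note = 1; thirty-second = 1; thirty-second = 1; dotted quarter = 12.
Adding: 8 + 4 + 4 + 4 + 12 + 1 + 1 + 1 + 12 = 47.
Remaining: 48 − 47 = 1 thirty-second note, which is a thirty-second note.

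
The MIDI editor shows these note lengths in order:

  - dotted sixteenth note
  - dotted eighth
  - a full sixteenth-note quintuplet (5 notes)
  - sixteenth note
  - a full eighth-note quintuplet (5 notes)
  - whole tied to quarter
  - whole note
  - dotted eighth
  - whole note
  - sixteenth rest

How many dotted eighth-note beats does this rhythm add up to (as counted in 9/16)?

One dotted eighth-note beat = 6 thirty-second notes.
Working in thirty-second notes: dotted sixteenth note = 3; dotted eighth = 6; a full sixteenth-note quintuplet (5 notes) (five quintuplet sixteenths span one quarter) = 8; sixteenth note = 2; a full eighth-note quintuplet (5 notes) (five quintuplet eighths span one half) = 16; whole tied to quarter (whole + quarter) = 40; whole note = 32; dotted eighth = 6; whole note = 32; sixteenth rest = 2.
Altogether 3 + 6 + 8 + 2 + 16 + 40 + 32 + 6 + 32 + 2 = 147.
147 ÷ 6 = 24.5 beats.

24.5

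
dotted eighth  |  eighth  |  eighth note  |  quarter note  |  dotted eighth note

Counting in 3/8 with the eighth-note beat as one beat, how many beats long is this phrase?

One eighth-note beat = 2 sixteenth notes.
Convert each value to sixteenth notes: dotted eighth = 3; eighth = 2; eighth note = 2; quarter note = 4; dotted eighth note = 3.
Total: 3 + 2 + 2 + 4 + 3 = 14.
14 ÷ 2 = 7 beats.

7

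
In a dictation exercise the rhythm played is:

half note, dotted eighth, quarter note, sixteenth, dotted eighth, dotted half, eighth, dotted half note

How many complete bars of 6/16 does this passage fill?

7

One bar of 6/16 = 6 sixteenth notes.
Convert each value to sixteenth notes: half note = 8; dotted eighth = 3; quarter note = 4; sixteenth = 1; dotted eighth = 3; dotted half = 12; eighth = 2; dotted half note = 12.
Altogether 8 + 3 + 4 + 1 + 3 + 12 + 2 + 12 = 45.
45 ÷ 6 = 7 complete bars with 3 left over.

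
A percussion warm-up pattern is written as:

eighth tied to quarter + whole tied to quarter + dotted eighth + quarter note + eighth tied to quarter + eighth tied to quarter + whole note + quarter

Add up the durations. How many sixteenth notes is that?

Convert each value to sixteenth notes: eighth tied to quarter (eighth + quarter) = 6; whole tied to quarter (whole + quarter) = 20; dotted eighth = 3; quarter note = 4; eighth tied to quarter (eighth + quarter) = 6; eighth tied to quarter (eighth + quarter) = 6; whole note = 16; quarter = 4.
Sum: 6 + 20 + 3 + 4 + 6 + 6 + 16 + 4 = 65 sixteenth notes.

65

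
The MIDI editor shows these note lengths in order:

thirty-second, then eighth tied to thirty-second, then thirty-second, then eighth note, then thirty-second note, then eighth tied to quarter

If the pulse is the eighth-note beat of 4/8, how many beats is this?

One eighth-note beat = 4 thirty-second notes.
Express everything in thirty-second notes: thirty-second = 1; eighth tied to thirty-second (eighth + thirty-second) = 5; thirty-second = 1; eighth note = 4; thirty-second note = 1; eighth tied to quarter (eighth + quarter) = 12.
Adding: 1 + 5 + 1 + 4 + 1 + 12 = 24.
24 ÷ 4 = 6 beats.

6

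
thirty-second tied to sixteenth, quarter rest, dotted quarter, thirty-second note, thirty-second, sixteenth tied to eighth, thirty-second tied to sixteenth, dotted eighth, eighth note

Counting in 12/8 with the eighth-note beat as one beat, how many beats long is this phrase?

11

One eighth-note beat = 4 thirty-second notes.
Working in thirty-second notes: thirty-second tied to sixteenth (thirty-second + sixteenth) = 3; quarter rest = 8; dotted quarter = 12; thirty-second note = 1; thirty-second = 1; sixteenth tied to eighth (sixteenth + eighth) = 6; thirty-second tied to sixteenth (thirty-second + sixteenth) = 3; dotted eighth = 6; eighth note = 4.
Sum: 3 + 8 + 12 + 1 + 1 + 6 + 3 + 6 + 4 = 44.
44 ÷ 4 = 11 beats.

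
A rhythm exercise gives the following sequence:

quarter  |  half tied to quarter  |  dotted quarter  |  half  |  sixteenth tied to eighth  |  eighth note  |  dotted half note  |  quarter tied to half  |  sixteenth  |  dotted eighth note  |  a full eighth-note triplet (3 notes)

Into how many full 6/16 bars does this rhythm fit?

One bar of 6/16 = 6 sixteenth notes.
Convert each value to sixteenth notes: quarter = 4; half tied to quarter (half + quarter) = 12; dotted quarter = 6; half = 8; sixteenth tied to eighth (sixteenth + eighth) = 3; eighth note = 2; dotted half note = 12; quarter tied to half (quarter + half) = 12; sixteenth = 1; dotted eighth note = 3; a full eighth-note triplet (3 notes) (three triplet eighths span one quarter) = 4.
Altogether 4 + 12 + 6 + 8 + 3 + 2 + 12 + 12 + 1 + 3 + 4 = 67.
67 ÷ 6 = 11 complete bars with 1 left over.

11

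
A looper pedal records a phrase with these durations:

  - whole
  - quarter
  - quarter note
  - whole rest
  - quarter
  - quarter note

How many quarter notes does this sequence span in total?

12

Working in quarter notes: whole = 4; quarter = 1; quarter note = 1; whole rest = 4; quarter = 1; quarter note = 1.
Altogether 4 + 1 + 1 + 4 + 1 + 1 = 12 quarter notes.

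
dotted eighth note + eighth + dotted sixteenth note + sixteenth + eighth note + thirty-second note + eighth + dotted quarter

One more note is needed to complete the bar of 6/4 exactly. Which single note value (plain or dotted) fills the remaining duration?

dotted quarter note

The bar of 6/4 = 48 thirty-second notes.
Each duration in thirty-second notes: dotted eighth note = 6; eighth = 4; dotted sixteenth note = 3; sixteenth = 2; eighth note = 4; thirty-second note = 1; eighth = 4; dotted quarter = 12.
Altogether 6 + 4 + 3 + 2 + 4 + 1 + 4 + 12 = 36.
Remaining: 48 − 36 = 12 thirty-second notes, which is a dotted quarter note.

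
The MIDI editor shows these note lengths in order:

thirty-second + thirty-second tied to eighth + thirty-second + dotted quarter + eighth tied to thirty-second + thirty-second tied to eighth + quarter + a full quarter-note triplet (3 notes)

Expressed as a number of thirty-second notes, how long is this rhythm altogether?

53

Each duration in thirty-second notes: thirty-second = 1; thirty-second tied to eighth (thirty-second + eighth) = 5; thirty-second = 1; dotted quarter = 12; eighth tied to thirty-second (eighth + thirty-second) = 5; thirty-second tied to eighth (thirty-second + eighth) = 5; quarter = 8; a full quarter-note triplet (3 notes) (three triplet quarters span one half) = 16.
Sum: 1 + 5 + 1 + 12 + 5 + 5 + 8 + 16 = 53 thirty-second notes.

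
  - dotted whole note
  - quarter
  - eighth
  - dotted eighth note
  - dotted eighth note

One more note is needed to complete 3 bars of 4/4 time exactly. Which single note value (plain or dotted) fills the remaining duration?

dotted half note

3 bars of 4/4 = 48 sixteenth notes.
Express everything in sixteenth notes: dotted whole note = 24; quarter = 4; eighth = 2; dotted eighth note = 3; dotted eighth note = 3.
Total: 24 + 4 + 2 + 3 + 3 = 36.
Remaining: 48 − 36 = 12 sixteenth notes, which is a dotted half note.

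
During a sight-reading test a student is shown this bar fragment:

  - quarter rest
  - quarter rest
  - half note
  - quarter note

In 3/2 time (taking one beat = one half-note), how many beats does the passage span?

One half-note beat = 2 quarter notes.
Express everything in quarter notes: quarter rest = 1; quarter rest = 1; half note = 2; quarter note = 1.
Total: 1 + 1 + 2 + 1 = 5.
5 ÷ 2 = 2.5 beats.

2.5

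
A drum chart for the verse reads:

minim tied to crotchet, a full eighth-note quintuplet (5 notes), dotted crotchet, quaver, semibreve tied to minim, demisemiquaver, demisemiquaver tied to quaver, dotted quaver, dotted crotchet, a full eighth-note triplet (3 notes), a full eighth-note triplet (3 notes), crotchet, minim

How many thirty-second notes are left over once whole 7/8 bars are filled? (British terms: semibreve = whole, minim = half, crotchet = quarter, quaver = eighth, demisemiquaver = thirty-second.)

One bar of 7/8 = 28 thirty-second notes.
Each duration in thirty-second notes: minim tied to crotchet (minim + crotchet) = 24; a full eighth-note quintuplet (5 notes) (five quintuplet eighths span one half) = 16; dotted crotchet = 12; quaver = 4; semibreve tied to minim (semibreve + minim) = 48; demisemiquaver = 1; demisemiquaver tied to quaver (demisemiquaver + quaver) = 5; dotted quaver = 6; dotted crotchet = 12; a full eighth-note triplet (3 notes) (three triplet eighths span one quarter) = 8; a full eighth-note triplet (3 notes) (three triplet eighths span one quarter) = 8; crotchet = 8; minim = 16.
Adding: 24 + 16 + 12 + 4 + 48 + 1 + 5 + 6 + 12 + 8 + 8 + 8 + 16 = 168.
168 ÷ 28 = 6 complete bars with 0 thirty-second notes remaining.

0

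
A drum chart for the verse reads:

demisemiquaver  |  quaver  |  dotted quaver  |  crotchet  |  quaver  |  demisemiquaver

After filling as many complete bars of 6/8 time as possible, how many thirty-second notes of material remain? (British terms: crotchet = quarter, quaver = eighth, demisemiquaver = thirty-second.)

One bar of 6/8 = 24 thirty-second notes.
Express everything in thirty-second notes: demisemiquaver = 1; quaver = 4; dotted quaver = 6; crotchet = 8; quaver = 4; demisemiquaver = 1.
Altogether 1 + 4 + 6 + 8 + 4 + 1 = 24.
24 ÷ 24 = 1 complete bar with 0 thirty-second notes remaining.

0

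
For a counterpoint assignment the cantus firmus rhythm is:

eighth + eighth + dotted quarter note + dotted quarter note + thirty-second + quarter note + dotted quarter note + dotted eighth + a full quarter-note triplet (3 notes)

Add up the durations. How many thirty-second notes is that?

75

In thirty-second notes: eighth = 4; eighth = 4; dotted quarter note = 12; dotted quarter note = 12; thirty-second = 1; quarter note = 8; dotted quarter note = 12; dotted eighth = 6; a full quarter-note triplet (3 notes) (three triplet quarters span one half) = 16.
Altogether 4 + 4 + 12 + 12 + 1 + 8 + 12 + 6 + 16 = 75 thirty-second notes.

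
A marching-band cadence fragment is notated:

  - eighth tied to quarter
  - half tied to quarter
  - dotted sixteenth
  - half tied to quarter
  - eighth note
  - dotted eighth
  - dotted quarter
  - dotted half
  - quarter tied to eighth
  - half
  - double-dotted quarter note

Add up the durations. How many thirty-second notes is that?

In thirty-second notes: eighth tied to quarter (eighth + quarter) = 12; half tied to quarter (half + quarter) = 24; dotted sixteenth = 3; half tied to quarter (half + quarter) = 24; eighth note = 4; dotted eighth = 6; dotted quarter = 12; dotted half = 24; quarter tied to eighth (quarter + eighth) = 12; half = 16; double-dotted quarter note = 14.
Total: 12 + 24 + 3 + 24 + 4 + 6 + 12 + 24 + 12 + 16 + 14 = 151 thirty-second notes.

151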